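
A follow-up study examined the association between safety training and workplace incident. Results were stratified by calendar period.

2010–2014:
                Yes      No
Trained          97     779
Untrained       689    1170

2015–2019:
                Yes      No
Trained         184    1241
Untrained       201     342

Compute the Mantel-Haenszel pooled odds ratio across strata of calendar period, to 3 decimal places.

OR_MH = Σ(aᵢdᵢ/nᵢ) / Σ(bᵢcᵢ/nᵢ), where nᵢ is the stratum total.
Stratum 1 (2010–2014): n = 2735; a·d/n = 97·1170/2735 = 41.4954; b·c/n = 779·689/2735 = 196.2453
Stratum 2 (2015–2019): n = 1968; a·d/n = 184·342/1968 = 31.9756; b·c/n = 1241·201/1968 = 126.7485
OR_MH = (41.4954 + 31.9756) / (196.2453 + 126.7485) = 73.4710 / 322.9938 = 0.22747

0.227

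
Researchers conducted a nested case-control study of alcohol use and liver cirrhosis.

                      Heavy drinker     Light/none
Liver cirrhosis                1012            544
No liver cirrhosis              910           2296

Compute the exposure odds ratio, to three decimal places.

Reading the table with exposure as columns: a = 1012 (Heavy drinker, case), b = 910 (Heavy drinker, non-case), c = 544 (Light/none, case), d = 2296.
OR = (a·d)/(b·c) = (1012 × 2296) / (910 × 544) = 2323552 / 495040 = 4.69367
The odds of liver cirrhosis are about 4.69 times as high in the heavy drinker group.

4.694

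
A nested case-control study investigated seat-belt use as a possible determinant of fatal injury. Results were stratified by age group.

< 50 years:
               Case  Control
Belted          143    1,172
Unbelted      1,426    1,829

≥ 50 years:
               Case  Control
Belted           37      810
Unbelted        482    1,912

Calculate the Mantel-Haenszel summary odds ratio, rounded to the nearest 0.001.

0.163

OR_MH = Σ(aᵢdᵢ/nᵢ) / Σ(bᵢcᵢ/nᵢ), where nᵢ is the stratum total.
Stratum 1 (< 50 years): n = 4570; a·d/n = 143·1829/4570 = 57.2313; b·c/n = 1172·1426/4570 = 365.7050
Stratum 2 (≥ 50 years): n = 3241; a·d/n = 37·1912/3241 = 21.8278; b·c/n = 810·482/3241 = 120.4628
OR_MH = (57.2313 + 21.8278) / (365.7050 + 120.4628) = 79.0591 / 486.1679 = 0.16262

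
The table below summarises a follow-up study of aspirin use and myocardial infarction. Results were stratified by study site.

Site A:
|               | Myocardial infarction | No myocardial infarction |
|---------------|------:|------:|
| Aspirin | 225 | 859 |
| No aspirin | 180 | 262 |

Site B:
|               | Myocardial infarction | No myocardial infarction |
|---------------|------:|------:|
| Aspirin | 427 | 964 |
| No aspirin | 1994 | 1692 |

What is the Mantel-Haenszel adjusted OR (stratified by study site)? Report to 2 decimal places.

0.38

OR_MH = Σ(aᵢdᵢ/nᵢ) / Σ(bᵢcᵢ/nᵢ), where nᵢ is the stratum total.
Stratum 1 (Site A): n = 1526; a·d/n = 225·262/1526 = 38.6304; b·c/n = 859·180/1526 = 101.3237
Stratum 2 (Site B): n = 5077; a·d/n = 427·1692/5077 = 142.3053; b·c/n = 964·1994/5077 = 378.6126
OR_MH = (38.6304 + 142.3053) / (101.3237 + 378.6126) = 180.9357 / 479.9363 = 0.37700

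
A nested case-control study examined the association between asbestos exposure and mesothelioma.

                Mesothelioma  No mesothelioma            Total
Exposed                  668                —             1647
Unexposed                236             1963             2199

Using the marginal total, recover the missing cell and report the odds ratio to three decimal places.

5.675

The missing cell is in the exposed row: 1647 − 668 = 979.
So a = 668, b = 979, c = 236, d = 1963.
OR = (a·d)/(b·c) = (668 × 1963) / (979 × 236) = 1311284 / 231044 = 5.67547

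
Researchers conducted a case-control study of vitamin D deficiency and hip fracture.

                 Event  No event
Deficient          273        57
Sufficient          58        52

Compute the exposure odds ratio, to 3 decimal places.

4.294

Cells: a = 273, b = 57, c = 58, d = 52.
OR = (a·d)/(b·c) = (273 × 52) / (57 × 58) = 14196 / 3306 = 4.29401
The odds of hip fracture are about 4.29 times as high in the deficient group.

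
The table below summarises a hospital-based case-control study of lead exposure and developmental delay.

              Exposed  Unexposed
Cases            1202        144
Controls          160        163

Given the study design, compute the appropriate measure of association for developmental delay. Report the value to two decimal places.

Reading the table with exposure as columns: a = 1202 (Exposed, case), b = 160 (Exposed, non-case), c = 144 (Unexposed, case), d = 163.
This is a hospital-based case-control study: participants were sampled on outcome status, so risks in the source population cannot be estimated directly — relative risk is not valid here. The odds ratio is the appropriate measure.
OR = (a·d)/(b·c) = (1202 × 163) / (160 × 144) = 195926 / 23040 = 8.50373

8.50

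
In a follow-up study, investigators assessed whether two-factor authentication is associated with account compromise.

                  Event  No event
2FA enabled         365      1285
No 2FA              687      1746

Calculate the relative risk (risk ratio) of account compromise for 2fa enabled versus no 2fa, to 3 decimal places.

Cells: a = 365, b = 1285, c = 687, d = 1746.
Risk in exposed = 365/1650 = 0.22121; risk in unexposed = 687/2433 = 0.28237.
RR = 0.22121 / 0.28237 = 0.78342
The risk is 22% lower among the exposed than among the unexposed.

0.783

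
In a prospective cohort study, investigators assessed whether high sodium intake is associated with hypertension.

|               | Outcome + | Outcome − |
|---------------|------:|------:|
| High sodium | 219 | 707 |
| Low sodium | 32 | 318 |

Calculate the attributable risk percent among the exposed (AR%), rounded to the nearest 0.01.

61.34

Cells: a = 219, b = 707, c = 32, d = 318.
Risk in exposed = 219/926 = 0.23650; risk in unexposed = 32/350 = 0.09143.
RR = 0.23650/0.09143 = 2.58673
AR% = (RR − 1)/RR × 100 = (2.58673 − 1)/2.58673 × 100 = 61.3412%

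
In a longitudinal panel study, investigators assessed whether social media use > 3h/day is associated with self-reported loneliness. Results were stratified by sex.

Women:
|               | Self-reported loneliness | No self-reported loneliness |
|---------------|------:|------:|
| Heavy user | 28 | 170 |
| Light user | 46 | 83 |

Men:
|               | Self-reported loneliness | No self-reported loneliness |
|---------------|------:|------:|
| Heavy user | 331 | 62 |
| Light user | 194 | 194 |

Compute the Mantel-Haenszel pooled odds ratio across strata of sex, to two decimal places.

2.27

OR_MH = Σ(aᵢdᵢ/nᵢ) / Σ(bᵢcᵢ/nᵢ), where nᵢ is the stratum total.
Stratum 1 (Women): n = 327; a·d/n = 28·83/327 = 7.1070; b·c/n = 170·46/327 = 23.9144
Stratum 2 (Men): n = 781; a·d/n = 331·194/781 = 82.2202; b·c/n = 62·194/781 = 15.4008
OR_MH = (7.1070 + 82.2202) / (23.9144 + 15.4008) = 89.3273 / 39.3151 = 2.27208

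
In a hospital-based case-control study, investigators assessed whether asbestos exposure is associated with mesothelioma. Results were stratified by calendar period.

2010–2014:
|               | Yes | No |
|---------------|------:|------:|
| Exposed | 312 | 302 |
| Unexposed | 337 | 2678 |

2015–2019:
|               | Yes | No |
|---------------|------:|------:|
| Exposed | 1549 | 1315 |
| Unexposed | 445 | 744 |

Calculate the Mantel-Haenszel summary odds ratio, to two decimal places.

OR_MH = Σ(aᵢdᵢ/nᵢ) / Σ(bᵢcᵢ/nᵢ), where nᵢ is the stratum total.
Stratum 1 (2010–2014): n = 3629; a·d/n = 312·2678/3629 = 230.2386; b·c/n = 302·337/3629 = 28.0446
Stratum 2 (2015–2019): n = 4053; a·d/n = 1549·744/4053 = 284.3464; b·c/n = 1315·445/4053 = 144.3807
OR_MH = (230.2386 + 284.3464) / (28.0446 + 144.3807) = 514.5850 / 172.4253 = 2.98439

2.98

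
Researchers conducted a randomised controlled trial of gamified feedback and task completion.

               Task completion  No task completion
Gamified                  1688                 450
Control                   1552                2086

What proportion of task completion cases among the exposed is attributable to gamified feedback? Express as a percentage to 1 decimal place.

46.0

Cells: a = 1688, b = 450, c = 1552, d = 2086.
Risk in exposed = 1688/2138 = 0.78952; risk in unexposed = 1552/3638 = 0.42661.
RR = 0.78952/0.42661 = 1.85070
AR% = (RR − 1)/RR × 100 = (1.85070 − 1)/1.85070 × 100 = 45.9664%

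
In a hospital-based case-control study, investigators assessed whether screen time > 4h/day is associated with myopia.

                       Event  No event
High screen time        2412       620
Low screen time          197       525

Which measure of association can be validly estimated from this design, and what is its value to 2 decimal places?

Cells: a = 2412, b = 620, c = 197, d = 525.
This is a hospital-based case-control study: participants were sampled on outcome status, so risks in the source population cannot be estimated directly — relative risk is not valid here. The odds ratio is the appropriate measure.
OR = (a·d)/(b·c) = (2412 × 525) / (620 × 197) = 1266300 / 122140 = 10.36761

10.37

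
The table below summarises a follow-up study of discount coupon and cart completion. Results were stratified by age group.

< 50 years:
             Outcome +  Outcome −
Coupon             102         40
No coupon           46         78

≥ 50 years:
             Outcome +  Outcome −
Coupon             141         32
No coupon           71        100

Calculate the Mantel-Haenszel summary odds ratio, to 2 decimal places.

OR_MH = Σ(aᵢdᵢ/nᵢ) / Σ(bᵢcᵢ/nᵢ), where nᵢ is the stratum total.
Stratum 1 (< 50 years): n = 266; a·d/n = 102·78/266 = 29.9098; b·c/n = 40·46/266 = 6.9173
Stratum 2 (≥ 50 years): n = 344; a·d/n = 141·100/344 = 40.9884; b·c/n = 32·71/344 = 6.6047
OR_MH = (29.9098 + 40.9884) / (6.9173 + 6.6047) = 70.8981 / 13.5219 = 5.24319

5.24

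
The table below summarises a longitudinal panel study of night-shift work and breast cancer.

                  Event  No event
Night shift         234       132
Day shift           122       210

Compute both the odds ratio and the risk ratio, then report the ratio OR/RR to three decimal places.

1.754

Cells: a = 234, b = 132, c = 122, d = 210.
OR = (234·210)/(132·122) = 49140/16104 = 3.05142
Risk in exposed = 234/366 = 0.63934; risk in unexposed = 122/332 = 0.36747; RR = 1.73985
OR/RR = 3.05142 / 1.73985 = 1.75383
The outcome is not rare, so the OR lies further from 1 than the RR.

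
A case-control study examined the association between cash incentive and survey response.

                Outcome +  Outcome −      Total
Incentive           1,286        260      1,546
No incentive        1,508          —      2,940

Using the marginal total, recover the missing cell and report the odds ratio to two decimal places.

4.70

The missing cell is in the unexposed row: 2940 − 1508 = 1432.
So a = 1286, b = 260, c = 1508, d = 1432.
OR = (a·d)/(b·c) = (1286 × 1432) / (260 × 1508) = 1841552 / 392080 = 4.69688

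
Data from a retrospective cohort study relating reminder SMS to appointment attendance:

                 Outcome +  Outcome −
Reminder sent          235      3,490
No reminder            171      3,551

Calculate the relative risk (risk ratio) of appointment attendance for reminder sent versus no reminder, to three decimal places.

Cells: a = 235, b = 3490, c = 171, d = 3551.
Risk in exposed = 235/3725 = 0.06309; risk in unexposed = 171/3722 = 0.04594.
RR = 0.06309 / 0.04594 = 1.37316
The risk among the exposed is 1.37 times that among the unexposed.

1.373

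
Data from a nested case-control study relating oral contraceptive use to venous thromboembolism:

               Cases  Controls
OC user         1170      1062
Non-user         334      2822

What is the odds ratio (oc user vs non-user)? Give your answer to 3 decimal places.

9.308

Cells: a = 1170, b = 1062, c = 334, d = 2822.
OR = (a·d)/(b·c) = (1170 × 2822) / (1062 × 334) = 3301740 / 354708 = 9.30833
The odds of venous thromboembolism are about 9.31 times as high in the oc user group.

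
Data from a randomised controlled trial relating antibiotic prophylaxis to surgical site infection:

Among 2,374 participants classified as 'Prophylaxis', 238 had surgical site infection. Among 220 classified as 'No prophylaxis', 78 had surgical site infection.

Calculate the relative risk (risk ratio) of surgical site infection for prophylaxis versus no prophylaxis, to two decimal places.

0.28

From the description: a = 238, b = 2136, c = 78, d = 142.
Risk in exposed = 238/2374 = 0.10025; risk in unexposed = 78/220 = 0.35455.
RR = 0.10025 / 0.35455 = 0.28276
The risk is 72% lower among the exposed than among the unexposed.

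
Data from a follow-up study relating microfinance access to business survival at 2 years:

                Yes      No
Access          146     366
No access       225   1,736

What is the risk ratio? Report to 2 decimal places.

2.49

Cells: a = 146, b = 366, c = 225, d = 1736.
Risk in exposed = 146/512 = 0.28516; risk in unexposed = 225/1961 = 0.11474.
RR = 0.28516 / 0.11474 = 2.48530
The risk among the exposed is 2.49 times that among the unexposed.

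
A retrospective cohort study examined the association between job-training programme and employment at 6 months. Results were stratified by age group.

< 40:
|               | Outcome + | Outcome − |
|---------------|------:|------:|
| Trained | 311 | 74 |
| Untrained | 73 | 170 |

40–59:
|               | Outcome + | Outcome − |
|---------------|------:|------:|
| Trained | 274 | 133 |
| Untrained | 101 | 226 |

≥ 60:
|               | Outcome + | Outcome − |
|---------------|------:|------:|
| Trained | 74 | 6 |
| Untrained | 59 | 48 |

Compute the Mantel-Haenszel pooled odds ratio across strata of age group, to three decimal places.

6.513

OR_MH = Σ(aᵢdᵢ/nᵢ) / Σ(bᵢcᵢ/nᵢ), where nᵢ is the stratum total.
Stratum 1 (< 40): n = 628; a·d/n = 311·170/628 = 84.1879; b·c/n = 74·73/628 = 8.6019
Stratum 2 (40–59): n = 734; a·d/n = 274·226/734 = 84.3651; b·c/n = 133·101/734 = 18.3011
Stratum 3 (≥ 60): n = 187; a·d/n = 74·48/187 = 18.9947; b·c/n = 6·59/187 = 1.8930
OR_MH = (84.1879 + 84.3651 + 18.9947) / (8.6019 + 18.3011 + 1.8930) = 187.5477 / 28.7960 = 6.51297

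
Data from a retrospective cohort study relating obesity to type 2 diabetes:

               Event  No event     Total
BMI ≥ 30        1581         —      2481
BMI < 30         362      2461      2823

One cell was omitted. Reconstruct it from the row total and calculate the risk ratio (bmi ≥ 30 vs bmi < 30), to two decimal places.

4.97

The missing cell is in the exposed row: 2481 − 1581 = 900.
So a = 1581, b = 900, c = 362, d = 2461.
RR = [a/(a+b)] / [c/(c+d)] = (1581/2481) / (362/2823) = 0.63724/0.12823 = 4.96944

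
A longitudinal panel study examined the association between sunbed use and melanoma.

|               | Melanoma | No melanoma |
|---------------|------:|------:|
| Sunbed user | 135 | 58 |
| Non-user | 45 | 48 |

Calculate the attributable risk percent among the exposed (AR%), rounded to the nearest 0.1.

Cells: a = 135, b = 58, c = 45, d = 48.
Risk in exposed = 135/193 = 0.69948; risk in unexposed = 45/93 = 0.48387.
RR = 0.69948/0.48387 = 1.44560
AR% = (RR − 1)/RR × 100 = (1.44560 − 1)/1.44560 × 100 = 30.8244%

30.8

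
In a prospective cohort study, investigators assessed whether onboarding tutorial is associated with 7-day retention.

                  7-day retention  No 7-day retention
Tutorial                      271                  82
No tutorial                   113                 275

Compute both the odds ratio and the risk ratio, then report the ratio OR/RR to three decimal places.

3.051

Cells: a = 271, b = 82, c = 113, d = 275.
OR = (271·275)/(82·113) = 74525/9266 = 8.04284
Risk in exposed = 271/353 = 0.76771; risk in unexposed = 113/388 = 0.29124; RR = 2.63601
OR/RR = 8.04284 / 2.63601 = 3.05114
The outcome is not rare, so the OR lies further from 1 than the RR.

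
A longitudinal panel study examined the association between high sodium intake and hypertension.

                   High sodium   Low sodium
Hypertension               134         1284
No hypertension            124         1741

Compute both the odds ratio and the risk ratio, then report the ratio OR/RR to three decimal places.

1.197

Reading the table with exposure as columns: a = 134 (High sodium, case), b = 124 (High sodium, non-case), c = 1284 (Low sodium, case), d = 1741.
OR = (134·1741)/(124·1284) = 233294/159216 = 1.46527
Risk in exposed = 134/258 = 0.51938; risk in unexposed = 1284/3025 = 0.42446; RR = 1.22362
OR/RR = 1.46527 / 1.22362 = 1.19749
The outcome is not rare, so the OR lies further from 1 than the RR.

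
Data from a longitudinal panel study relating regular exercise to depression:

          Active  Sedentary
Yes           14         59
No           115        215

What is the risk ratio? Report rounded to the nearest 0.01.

0.50

Reading the table with exposure as columns: a = 14 (Active, case), b = 115 (Active, non-case), c = 59 (Sedentary, case), d = 215.
Risk in exposed = 14/129 = 0.10853; risk in unexposed = 59/274 = 0.21533.
RR = 0.10853 / 0.21533 = 0.50401
The risk is 50% lower among the exposed than among the unexposed.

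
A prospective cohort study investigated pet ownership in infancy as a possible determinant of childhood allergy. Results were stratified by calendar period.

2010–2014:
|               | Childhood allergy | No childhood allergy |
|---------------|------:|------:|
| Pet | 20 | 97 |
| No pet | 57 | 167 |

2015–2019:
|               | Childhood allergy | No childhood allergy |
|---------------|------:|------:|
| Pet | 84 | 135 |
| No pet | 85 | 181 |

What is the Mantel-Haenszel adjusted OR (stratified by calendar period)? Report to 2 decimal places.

1.03

OR_MH = Σ(aᵢdᵢ/nᵢ) / Σ(bᵢcᵢ/nᵢ), where nᵢ is the stratum total.
Stratum 1 (2010–2014): n = 341; a·d/n = 20·167/341 = 9.7947; b·c/n = 97·57/341 = 16.2141
Stratum 2 (2015–2019): n = 485; a·d/n = 84·181/485 = 31.3485; b·c/n = 135·85/485 = 23.6598
OR_MH = (9.7947 + 31.3485) / (16.2141 + 23.6598) = 41.1432 / 39.8739 = 1.03183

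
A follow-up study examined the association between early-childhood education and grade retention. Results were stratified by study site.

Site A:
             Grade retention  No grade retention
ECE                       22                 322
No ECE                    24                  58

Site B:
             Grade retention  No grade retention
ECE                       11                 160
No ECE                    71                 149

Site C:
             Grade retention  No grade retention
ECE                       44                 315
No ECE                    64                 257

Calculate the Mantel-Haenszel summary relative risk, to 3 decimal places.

RR_MH = Σ(aᵢ·n₀ᵢ/nᵢ) / Σ(cᵢ·n₁ᵢ/nᵢ), with n₁ᵢ = aᵢ+bᵢ (exposed), n₀ᵢ = cᵢ+dᵢ (unexposed), nᵢ = n₁ᵢ+n₀ᵢ.
Stratum 1 (Site A): n₁ = 344, n₀ = 82, n = 426; a·n₀/n = 22·82/426 = 4.2347; c·n₁/n = 24·344/426 = 19.3803
Stratum 2 (Site B): n₁ = 171, n₀ = 220, n = 391; a·n₀/n = 11·220/391 = 6.1893; c·n₁/n = 71·171/391 = 31.0512
Stratum 3 (Site C): n₁ = 359, n₀ = 321, n = 680; a·n₀/n = 44·321/680 = 20.7706; c·n₁/n = 64·359/680 = 33.7882
RR_MH = (4.2347 + 6.1893 + 20.7706) / (19.3803 + 31.0512 + 33.7882) = 31.1946 / 84.2197 = 0.37040

0.370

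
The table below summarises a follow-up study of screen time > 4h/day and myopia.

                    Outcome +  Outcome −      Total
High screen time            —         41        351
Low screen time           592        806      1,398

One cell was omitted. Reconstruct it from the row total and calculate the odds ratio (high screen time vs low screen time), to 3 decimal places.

The missing cell is in the exposed row: 351 − 41 = 310.
So a = 310, b = 41, c = 592, d = 806.
OR = (a·d)/(b·c) = (310 × 806) / (41 × 592) = 249860 / 24272 = 10.29417

10.294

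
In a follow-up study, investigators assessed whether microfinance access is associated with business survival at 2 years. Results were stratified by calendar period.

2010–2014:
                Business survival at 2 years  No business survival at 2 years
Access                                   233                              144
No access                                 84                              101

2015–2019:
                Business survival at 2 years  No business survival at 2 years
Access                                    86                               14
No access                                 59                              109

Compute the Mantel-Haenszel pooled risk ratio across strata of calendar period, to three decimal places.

1.667

RR_MH = Σ(aᵢ·n₀ᵢ/nᵢ) / Σ(cᵢ·n₁ᵢ/nᵢ), with n₁ᵢ = aᵢ+bᵢ (exposed), n₀ᵢ = cᵢ+dᵢ (unexposed), nᵢ = n₁ᵢ+n₀ᵢ.
Stratum 1 (2010–2014): n₁ = 377, n₀ = 185, n = 562; a·n₀/n = 233·185/562 = 76.6993; c·n₁/n = 84·377/562 = 56.3488
Stratum 2 (2015–2019): n₁ = 100, n₀ = 168, n = 268; a·n₀/n = 86·168/268 = 53.9104; c·n₁/n = 59·100/268 = 22.0149
RR_MH = (76.6993 + 53.9104) / (56.3488 + 22.0149) = 130.6097 / 78.3637 = 1.66671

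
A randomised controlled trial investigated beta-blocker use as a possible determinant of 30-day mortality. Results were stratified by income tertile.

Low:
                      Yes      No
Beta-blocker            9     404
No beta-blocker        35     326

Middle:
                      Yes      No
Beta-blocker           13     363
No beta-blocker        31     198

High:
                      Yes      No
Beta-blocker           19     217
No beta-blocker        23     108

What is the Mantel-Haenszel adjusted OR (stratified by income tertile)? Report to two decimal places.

OR_MH = Σ(aᵢdᵢ/nᵢ) / Σ(bᵢcᵢ/nᵢ), where nᵢ is the stratum total.
Stratum 1 (Low): n = 774; a·d/n = 9·326/774 = 3.7907; b·c/n = 404·35/774 = 18.2687
Stratum 2 (Middle): n = 605; a·d/n = 13·198/605 = 4.2545; b·c/n = 363·31/605 = 18.6000
Stratum 3 (High): n = 367; a·d/n = 19·108/367 = 5.5913; b·c/n = 217·23/367 = 13.5995
OR_MH = (3.7907 + 4.2545 + 5.5913) / (18.2687 + 18.6000 + 13.5995) = 13.6365 / 50.4682 = 0.27020

0.27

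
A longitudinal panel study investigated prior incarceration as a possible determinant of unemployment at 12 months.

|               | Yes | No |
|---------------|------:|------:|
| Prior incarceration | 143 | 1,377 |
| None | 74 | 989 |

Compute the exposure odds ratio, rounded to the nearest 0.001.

Cells: a = 143, b = 1377, c = 74, d = 989.
OR = (a·d)/(b·c) = (143 × 989) / (1377 × 74) = 141427 / 101898 = 1.38793
The odds of unemployment at 12 months are about 1.39 times as high in the prior incarceration group.

1.388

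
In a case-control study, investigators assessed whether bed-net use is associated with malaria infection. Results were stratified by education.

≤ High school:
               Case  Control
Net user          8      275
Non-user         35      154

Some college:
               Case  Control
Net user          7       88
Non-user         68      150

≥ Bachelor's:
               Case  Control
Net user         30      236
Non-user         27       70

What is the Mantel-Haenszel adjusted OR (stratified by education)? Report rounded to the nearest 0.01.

OR_MH = Σ(aᵢdᵢ/nᵢ) / Σ(bᵢcᵢ/nᵢ), where nᵢ is the stratum total.
Stratum 1 (≤ High school): n = 472; a·d/n = 8·154/472 = 2.6102; b·c/n = 275·35/472 = 20.3919
Stratum 2 (Some college): n = 313; a·d/n = 7·150/313 = 3.3546; b·c/n = 88·68/313 = 19.1182
Stratum 3 (≥ Bachelor's): n = 363; a·d/n = 30·70/363 = 5.7851; b·c/n = 236·27/363 = 17.5537
OR_MH = (2.6102 + 3.3546 + 5.7851) / (20.3919 + 19.1182 + 17.5537) = 11.7499 / 57.0639 = 0.20591

0.21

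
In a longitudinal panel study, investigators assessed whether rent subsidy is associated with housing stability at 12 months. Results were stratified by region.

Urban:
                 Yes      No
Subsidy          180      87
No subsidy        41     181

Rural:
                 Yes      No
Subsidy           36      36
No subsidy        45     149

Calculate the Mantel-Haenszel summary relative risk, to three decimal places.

RR_MH = Σ(aᵢ·n₀ᵢ/nᵢ) / Σ(cᵢ·n₁ᵢ/nᵢ), with n₁ᵢ = aᵢ+bᵢ (exposed), n₀ᵢ = cᵢ+dᵢ (unexposed), nᵢ = n₁ᵢ+n₀ᵢ.
Stratum 1 (Urban): n₁ = 267, n₀ = 222, n = 489; a·n₀/n = 180·222/489 = 81.7178; c·n₁/n = 41·267/489 = 22.3865
Stratum 2 (Rural): n₁ = 72, n₀ = 194, n = 266; a·n₀/n = 36·194/266 = 26.2556; c·n₁/n = 45·72/266 = 12.1805
RR_MH = (81.7178 + 26.2556) / (22.3865 + 12.1805) = 107.9734 / 34.5670 = 3.12360

3.124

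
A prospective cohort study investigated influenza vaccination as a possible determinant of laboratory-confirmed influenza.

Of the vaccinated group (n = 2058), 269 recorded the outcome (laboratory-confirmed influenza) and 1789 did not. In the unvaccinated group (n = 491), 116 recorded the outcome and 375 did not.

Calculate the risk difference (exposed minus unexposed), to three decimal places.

From the description: a = 269, b = 1789, c = 116, d = 375.
Risk in exposed = 269/2058 = 0.130709; risk in unexposed = 116/491 = 0.236253.
Risk difference = 0.130709 − 0.236253 = -0.105543

-0.106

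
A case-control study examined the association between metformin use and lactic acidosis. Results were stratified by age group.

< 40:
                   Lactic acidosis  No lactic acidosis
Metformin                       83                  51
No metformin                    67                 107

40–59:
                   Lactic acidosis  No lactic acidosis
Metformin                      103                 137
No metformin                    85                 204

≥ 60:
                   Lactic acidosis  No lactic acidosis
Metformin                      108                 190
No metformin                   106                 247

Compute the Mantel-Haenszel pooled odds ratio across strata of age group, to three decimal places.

1.710

OR_MH = Σ(aᵢdᵢ/nᵢ) / Σ(bᵢcᵢ/nᵢ), where nᵢ is the stratum total.
Stratum 1 (< 40): n = 308; a·d/n = 83·107/308 = 28.8344; b·c/n = 51·67/308 = 11.0942
Stratum 2 (40–59): n = 529; a·d/n = 103·204/529 = 39.7202; b·c/n = 137·85/529 = 22.0132
Stratum 3 (≥ 60): n = 651; a·d/n = 108·247/651 = 40.9770; b·c/n = 190·106/651 = 30.9370
OR_MH = (28.8344 + 39.7202 + 40.9770) / (11.0942 + 22.0132 + 30.9370) = 109.5316 / 64.0444 = 1.71024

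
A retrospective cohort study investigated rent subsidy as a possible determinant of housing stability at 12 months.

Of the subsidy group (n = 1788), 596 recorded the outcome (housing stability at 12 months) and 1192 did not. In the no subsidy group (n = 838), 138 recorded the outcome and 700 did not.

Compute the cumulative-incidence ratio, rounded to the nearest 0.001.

From the description: a = 596, b = 1192, c = 138, d = 700.
Risk in exposed = 596/1788 = 0.33333; risk in unexposed = 138/838 = 0.16468.
RR = 0.33333 / 0.16468 = 2.02415
The risk among the exposed is 2.02 times that among the unexposed.

2.024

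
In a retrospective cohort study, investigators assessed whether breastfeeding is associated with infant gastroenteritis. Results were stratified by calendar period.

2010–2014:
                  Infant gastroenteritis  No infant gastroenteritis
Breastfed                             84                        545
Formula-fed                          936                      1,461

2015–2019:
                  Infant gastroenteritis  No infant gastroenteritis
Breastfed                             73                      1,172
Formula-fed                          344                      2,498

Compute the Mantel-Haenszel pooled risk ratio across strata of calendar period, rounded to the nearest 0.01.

RR_MH = Σ(aᵢ·n₀ᵢ/nᵢ) / Σ(cᵢ·n₁ᵢ/nᵢ), with n₁ᵢ = aᵢ+bᵢ (exposed), n₀ᵢ = cᵢ+dᵢ (unexposed), nᵢ = n₁ᵢ+n₀ᵢ.
Stratum 1 (2010–2014): n₁ = 629, n₀ = 2397, n = 3026; a·n₀/n = 84·2397/3026 = 66.5393; c·n₁/n = 936·629/3026 = 194.5618
Stratum 2 (2015–2019): n₁ = 1245, n₀ = 2842, n = 4087; a·n₀/n = 73·2842/4087 = 50.7624; c·n₁/n = 344·1245/4087 = 104.7908
RR_MH = (66.5393 + 50.7624) / (194.5618 + 104.7908) = 117.3017 / 299.3526 = 0.39185

0.39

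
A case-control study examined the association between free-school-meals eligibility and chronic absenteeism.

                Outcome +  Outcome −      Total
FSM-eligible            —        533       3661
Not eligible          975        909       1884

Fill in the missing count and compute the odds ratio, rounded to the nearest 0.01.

5.47

The missing cell is in the exposed row: 3661 − 533 = 3128.
So a = 3128, b = 533, c = 975, d = 909.
OR = (a·d)/(b·c) = (3128 × 909) / (533 × 975) = 2843352 / 519675 = 5.47140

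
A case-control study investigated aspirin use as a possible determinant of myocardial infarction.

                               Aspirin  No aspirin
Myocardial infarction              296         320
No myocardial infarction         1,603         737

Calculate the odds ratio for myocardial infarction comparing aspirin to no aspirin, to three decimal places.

Reading the table with exposure as columns: a = 296 (Aspirin, case), b = 1603 (Aspirin, non-case), c = 320 (No aspirin, case), d = 737.
OR = (a·d)/(b·c) = (296 × 737) / (1603 × 320) = 218152 / 512960 = 0.42528
Exposure is associated with lower odds of myocardial infarction (OR = 0.43 < 1).

0.425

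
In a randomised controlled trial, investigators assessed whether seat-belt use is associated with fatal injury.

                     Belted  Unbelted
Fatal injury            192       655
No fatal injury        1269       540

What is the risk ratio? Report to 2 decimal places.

0.24

Reading the table with exposure as columns: a = 192 (Belted, case), b = 1269 (Belted, non-case), c = 655 (Unbelted, case), d = 540.
Risk in exposed = 192/1461 = 0.13142; risk in unexposed = 655/1195 = 0.54812.
RR = 0.13142 / 0.54812 = 0.23976
The risk is 76% lower among the exposed than among the unexposed.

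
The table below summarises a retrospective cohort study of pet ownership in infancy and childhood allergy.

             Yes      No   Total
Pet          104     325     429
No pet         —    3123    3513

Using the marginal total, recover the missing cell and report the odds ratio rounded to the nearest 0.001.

The missing cell is in the unexposed row: 3513 − 3123 = 390.
So a = 104, b = 325, c = 390, d = 3123.
OR = (a·d)/(b·c) = (104 × 3123) / (325 × 390) = 324792 / 126750 = 2.56246

2.562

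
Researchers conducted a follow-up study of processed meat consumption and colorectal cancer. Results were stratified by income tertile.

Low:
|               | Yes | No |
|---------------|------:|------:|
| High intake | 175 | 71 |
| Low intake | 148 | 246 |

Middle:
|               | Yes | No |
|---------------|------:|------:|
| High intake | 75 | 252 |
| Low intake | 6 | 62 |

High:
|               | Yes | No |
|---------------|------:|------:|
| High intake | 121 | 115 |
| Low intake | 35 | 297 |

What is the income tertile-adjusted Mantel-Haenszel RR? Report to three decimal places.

RR_MH = Σ(aᵢ·n₀ᵢ/nᵢ) / Σ(cᵢ·n₁ᵢ/nᵢ), with n₁ᵢ = aᵢ+bᵢ (exposed), n₀ᵢ = cᵢ+dᵢ (unexposed), nᵢ = n₁ᵢ+n₀ᵢ.
Stratum 1 (Low): n₁ = 246, n₀ = 394, n = 640; a·n₀/n = 175·394/640 = 107.7344; c·n₁/n = 148·246/640 = 56.8875
Stratum 2 (Middle): n₁ = 327, n₀ = 68, n = 395; a·n₀/n = 75·68/395 = 12.9114; c·n₁/n = 6·327/395 = 4.9671
Stratum 3 (High): n₁ = 236, n₀ = 332, n = 568; a·n₀/n = 121·332/568 = 70.7254; c·n₁/n = 35·236/568 = 14.5423
RR_MH = (107.7344 + 12.9114 + 70.7254) / (56.8875 + 4.9671 + 14.5423) = 191.3711 / 76.3968 = 2.50496

2.505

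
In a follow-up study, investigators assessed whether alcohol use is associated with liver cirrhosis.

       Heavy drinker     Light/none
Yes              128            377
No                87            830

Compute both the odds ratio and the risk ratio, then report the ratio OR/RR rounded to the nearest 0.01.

1.70

Reading the table with exposure as columns: a = 128 (Heavy drinker, case), b = 87 (Heavy drinker, non-case), c = 377 (Light/none, case), d = 830.
OR = (128·830)/(87·377) = 106240/32799 = 3.23912
Risk in exposed = 128/215 = 0.59535; risk in unexposed = 377/1207 = 0.31234; RR = 1.90606
OR/RR = 3.23912 / 1.90606 = 1.69938
The outcome is not rare, so the OR lies further from 1 than the RR.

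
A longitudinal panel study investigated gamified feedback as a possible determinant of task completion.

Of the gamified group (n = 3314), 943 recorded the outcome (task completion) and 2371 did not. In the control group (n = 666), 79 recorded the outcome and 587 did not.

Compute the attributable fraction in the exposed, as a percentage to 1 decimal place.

58.3

From the description: a = 943, b = 2371, c = 79, d = 587.
Risk in exposed = 943/3314 = 0.28455; risk in unexposed = 79/666 = 0.11862.
RR = 0.28455/0.11862 = 2.39887
AR% = (RR − 1)/RR × 100 = (2.39887 − 1)/2.39887 × 100 = 58.3137%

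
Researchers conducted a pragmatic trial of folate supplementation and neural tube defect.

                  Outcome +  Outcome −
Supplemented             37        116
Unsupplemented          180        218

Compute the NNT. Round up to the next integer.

Risk in treated group = 37/153 = 0.24183; risk in control = 180/398 = 0.45226.
Absolute risk reduction = 0.45226 − 0.24183 = 0.21043
NNT = 1 / ARR = 1 / 0.21043 = 4.752 → round up → 5

5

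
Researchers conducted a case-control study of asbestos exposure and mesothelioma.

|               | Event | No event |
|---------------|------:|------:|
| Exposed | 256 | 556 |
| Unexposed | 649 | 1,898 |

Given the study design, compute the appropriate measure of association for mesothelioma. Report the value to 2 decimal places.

Cells: a = 256, b = 556, c = 649, d = 1898.
This is a case-control study: participants were sampled on outcome status, so risks in the source population cannot be estimated directly — relative risk is not valid here. The odds ratio is the appropriate measure.
OR = (a·d)/(b·c) = (256 × 1898) / (556 × 649) = 485888 / 360844 = 1.34653

1.35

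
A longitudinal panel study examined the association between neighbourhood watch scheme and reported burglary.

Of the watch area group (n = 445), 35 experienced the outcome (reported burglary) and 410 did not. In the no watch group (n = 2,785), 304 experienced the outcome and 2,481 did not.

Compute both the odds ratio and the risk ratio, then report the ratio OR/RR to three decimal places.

From the description: a = 35, b = 410, c = 304, d = 2481.
OR = (35·2481)/(410·304) = 86835/124640 = 0.69669
Risk in exposed = 35/445 = 0.07865; risk in unexposed = 304/2785 = 0.10916; RR = 0.72054
OR/RR = 0.69669 / 0.72054 = 0.96689
The outcome is not rare, so the OR lies further from 1 than the RR.

0.967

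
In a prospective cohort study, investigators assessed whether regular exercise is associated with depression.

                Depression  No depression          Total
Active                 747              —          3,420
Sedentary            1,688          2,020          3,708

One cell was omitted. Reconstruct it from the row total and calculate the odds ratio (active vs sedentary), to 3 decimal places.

0.334

The missing cell is in the exposed row: 3420 − 747 = 2673.
So a = 747, b = 2673, c = 1688, d = 2020.
OR = (a·d)/(b·c) = (747 × 2020) / (2673 × 1688) = 1508940 / 4512024 = 0.33443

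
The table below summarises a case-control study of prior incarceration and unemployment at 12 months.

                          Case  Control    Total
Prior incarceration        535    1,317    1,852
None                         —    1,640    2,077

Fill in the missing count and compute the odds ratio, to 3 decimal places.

The missing cell is in the unexposed row: 2077 − 1640 = 437.
So a = 535, b = 1317, c = 437, d = 1640.
OR = (a·d)/(b·c) = (535 × 1640) / (1317 × 437) = 877400 / 575529 = 1.52451

1.525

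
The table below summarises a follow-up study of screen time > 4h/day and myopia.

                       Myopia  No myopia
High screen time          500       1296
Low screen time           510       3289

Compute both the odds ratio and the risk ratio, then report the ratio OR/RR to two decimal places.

1.20

Cells: a = 500, b = 1296, c = 510, d = 3289.
OR = (500·3289)/(1296·510) = 1644500/660960 = 2.48805
Risk in exposed = 500/1796 = 0.27840; risk in unexposed = 510/3799 = 0.13425; RR = 2.07378
OR/RR = 2.48805 / 2.07378 = 1.19976
The outcome is not rare, so the OR lies further from 1 than the RR.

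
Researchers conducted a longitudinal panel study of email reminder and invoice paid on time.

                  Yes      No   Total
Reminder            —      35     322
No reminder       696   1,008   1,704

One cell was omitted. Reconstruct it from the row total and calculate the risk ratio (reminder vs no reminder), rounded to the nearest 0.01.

2.18

The missing cell is in the exposed row: 322 − 35 = 287.
So a = 287, b = 35, c = 696, d = 1008.
RR = [a/(a+b)] / [c/(c+d)] = (287/322) / (696/1704) = 0.89130/0.40845 = 2.18216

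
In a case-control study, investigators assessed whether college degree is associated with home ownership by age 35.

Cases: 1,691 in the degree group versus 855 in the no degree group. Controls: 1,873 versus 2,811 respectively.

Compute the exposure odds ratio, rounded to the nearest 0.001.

2.968

From the description: a = 1691, b = 1873, c = 855, d = 2811.
OR = (a·d)/(b·c) = (1691 × 2811) / (1873 × 855) = 4753401 / 1601415 = 2.96825
The odds of home ownership by age 35 are about 2.97 times as high in the degree group.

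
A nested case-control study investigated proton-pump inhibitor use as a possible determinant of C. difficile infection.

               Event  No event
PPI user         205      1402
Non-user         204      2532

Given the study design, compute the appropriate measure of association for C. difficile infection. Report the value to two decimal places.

1.81

Cells: a = 205, b = 1402, c = 204, d = 2532.
This is a nested case-control study: participants were sampled on outcome status, so risks in the source population cannot be estimated directly — relative risk is not valid here. The odds ratio is the appropriate measure.
OR = (a·d)/(b·c) = (205 × 2532) / (1402 × 204) = 519060 / 286008 = 1.81484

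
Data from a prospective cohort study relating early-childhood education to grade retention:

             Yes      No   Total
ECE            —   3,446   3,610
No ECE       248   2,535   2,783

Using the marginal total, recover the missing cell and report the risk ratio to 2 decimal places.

The missing cell is in the exposed row: 3610 − 3446 = 164.
So a = 164, b = 3446, c = 248, d = 2535.
RR = [a/(a+b)] / [c/(c+d)] = (164/3610) / (248/2783) = 0.04543/0.08911 = 0.50980

0.51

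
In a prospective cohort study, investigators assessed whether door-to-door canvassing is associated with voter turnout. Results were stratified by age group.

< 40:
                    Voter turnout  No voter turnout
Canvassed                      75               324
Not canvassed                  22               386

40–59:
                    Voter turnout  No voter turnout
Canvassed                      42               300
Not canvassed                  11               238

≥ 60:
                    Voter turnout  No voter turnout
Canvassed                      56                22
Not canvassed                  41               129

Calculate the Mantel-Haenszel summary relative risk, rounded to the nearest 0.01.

RR_MH = Σ(aᵢ·n₀ᵢ/nᵢ) / Σ(cᵢ·n₁ᵢ/nᵢ), with n₁ᵢ = aᵢ+bᵢ (exposed), n₀ᵢ = cᵢ+dᵢ (unexposed), nᵢ = n₁ᵢ+n₀ᵢ.
Stratum 1 (< 40): n₁ = 399, n₀ = 408, n = 807; a·n₀/n = 75·408/807 = 37.9182; c·n₁/n = 22·399/807 = 10.8773
Stratum 2 (40–59): n₁ = 342, n₀ = 249, n = 591; a·n₀/n = 42·249/591 = 17.6954; c·n₁/n = 11·342/591 = 6.3655
Stratum 3 (≥ 60): n₁ = 78, n₀ = 170, n = 248; a·n₀/n = 56·170/248 = 38.3871; c·n₁/n = 41·78/248 = 12.8952
RR_MH = (37.9182 + 17.6954 + 38.3871) / (10.8773 + 6.3655 + 12.8952) = 94.0007 / 30.1380 = 3.11901

3.12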